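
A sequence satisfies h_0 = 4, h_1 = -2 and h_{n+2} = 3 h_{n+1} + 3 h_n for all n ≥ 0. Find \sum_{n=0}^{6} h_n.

1028

h_2 = 3(-2) + 3(4) = 6
h_3 = 3(6) + 3(-2) = 12
h_4 = 3(12) + 3(6) = 54
h_5 = 3(54) + 3(12) = 198
h_6 = 3(198) + 3(54) = 756
Sum = 4 + (-2) + 6 + 12 + 54 + 198 + 756 = 1028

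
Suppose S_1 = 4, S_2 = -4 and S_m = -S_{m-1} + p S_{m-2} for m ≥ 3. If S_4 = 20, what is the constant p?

-3

S_3 = 4 + 4p
S_4 = -4 - 8p
So -4 - 8p = 20, giving p = -3.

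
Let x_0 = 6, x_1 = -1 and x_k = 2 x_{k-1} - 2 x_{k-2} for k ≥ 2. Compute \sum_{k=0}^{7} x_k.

105

x_2 = 2*(-1) - 2*6 = -14
x_3 = 2*(-14) - 2*(-1) = -26
x_4 = 2*(-26) - 2*(-14) = -24
x_5 = 2*(-24) - 2*(-26) = 4
x_6 = 2*4 - 2*(-24) = 56
x_7 = 2*56 - 2*4 = 104
Sum = 6 + (-1) + (-14) + (-26) + (-24) + 4 + 56 + 104 = 105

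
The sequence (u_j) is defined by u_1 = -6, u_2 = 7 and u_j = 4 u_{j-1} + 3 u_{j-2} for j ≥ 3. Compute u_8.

27589

u_3 = 4(7) + 3(-6) = 10
u_4 = 4(10) + 3(7) = 61
u_5 = 4(61) + 3(10) = 274
u_6 = 4(274) + 3(61) = 1279
u_7 = 4(1279) + 3(274) = 5938
u_8 = 4(5938) + 3(1279) = 27589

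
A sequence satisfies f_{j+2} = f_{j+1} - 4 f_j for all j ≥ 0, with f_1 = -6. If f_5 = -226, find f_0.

-7

Let f_0 = w.
f_2 = -6 - 4w
f_3 = 18 - 4w
f_4 = 42 + 12w
f_5 = -30 + 28w
So -30 + 28w = -226, giving w = -7.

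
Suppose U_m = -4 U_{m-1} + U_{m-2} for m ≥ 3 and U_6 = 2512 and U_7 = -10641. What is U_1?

Rearranging, U_{m-2} = U_m + 4 U_{m-1}.
U_5 = -10641 + 4·2512 = -593
U_4 = 2512 + 4·(-593) = 140
U_3 = -593 + 4·140 = -33
U_2 = 140 + 4·(-33) = 8
U_1 = -33 + 4·8 = -1

-1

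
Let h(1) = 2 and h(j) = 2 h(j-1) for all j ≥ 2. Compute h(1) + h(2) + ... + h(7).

254

h(2) = 2*2 = 4
h(3) = 2*4 = 8
h(4) = 2*8 = 16
h(5) = 2*16 = 32
h(6) = 2*32 = 64
h(7) = 2*64 = 128
Sum = 2 + 4 + 8 + 16 + 32 + 64 + 128 = 254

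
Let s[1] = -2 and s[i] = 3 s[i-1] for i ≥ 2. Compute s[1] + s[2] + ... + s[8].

-6560

s[2] = 3·(-2) = -6
s[3] = 3·(-6) = -18
s[4] = 3·(-18) = -54
s[5] = 3·(-54) = -162
s[6] = 3·(-162) = -486
s[7] = 3·(-486) = -1458
s[8] = 3·(-1458) = -4374
Sum = (-2) + (-6) + (-18) + (-54) + (-162) + (-486) + (-1458) + (-4374) = -6560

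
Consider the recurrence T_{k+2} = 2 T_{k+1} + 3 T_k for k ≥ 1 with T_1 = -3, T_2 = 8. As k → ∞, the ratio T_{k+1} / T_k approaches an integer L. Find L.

The characteristic equation is r^2 - 2r - 3 = 0, which factors as (r - 3)(r + 1) = 0.
So the roots are 3 and -1. Since |3| > |-1| and the coefficient of 3^k is non-zero, the ratio tends to 3.

3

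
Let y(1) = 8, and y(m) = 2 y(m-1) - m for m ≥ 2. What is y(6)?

168

y(2) = 2*8 - 2 = 14
y(3) = 2*14 - 3 = 25
y(4) = 2*25 - 4 = 46
y(5) = 2*46 - 5 = 87
y(6) = 2*87 - 6 = 168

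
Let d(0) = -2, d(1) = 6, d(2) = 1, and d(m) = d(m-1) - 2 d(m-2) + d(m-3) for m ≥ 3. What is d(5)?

18

d(3) = 1 - 2*6 + (-2) = -13
d(4) = (-13) - 2*1 + 6 = -9
d(5) = (-9) - 2*(-13) + 1 = 18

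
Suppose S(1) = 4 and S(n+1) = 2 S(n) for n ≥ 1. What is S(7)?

S(2) = 2*4 = 8
S(3) = 2*8 = 16
S(4) = 2*16 = 32
S(5) = 2*32 = 64
S(6) = 2*64 = 128
S(7) = 2*128 = 256

256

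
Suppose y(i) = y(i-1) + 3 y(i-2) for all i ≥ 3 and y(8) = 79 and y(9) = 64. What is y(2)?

7

Rearranging, y(i-2) = (y(i) - y(i-1)) / 3.
y(7) = (64 - 79) / 3 = -15/3 = -5
y(6) = (79 - (-5)) / 3 = 84/3 = 28
y(5) = (-5 - 28) / 3 = -33/3 = -11
y(4) = (28 - (-11)) / 3 = 39/3 = 13
y(3) = (-11 - 13) / 3 = -24/3 = -8
y(2) = (13 - (-8)) / 3 = 21/3 = 7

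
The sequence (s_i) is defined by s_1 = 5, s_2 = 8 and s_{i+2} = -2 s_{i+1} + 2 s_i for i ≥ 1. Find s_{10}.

s_3 = -2·8 + 2·5 = -6
s_4 = -2·(-6) + 2·8 = 28
s_5 = -2·28 + 2·(-6) = -68
s_6 = -2·(-68) + 2·28 = 192
s_7 = -2·192 + 2·(-68) = -520
s_8 = -2·(-520) + 2·192 = 1424
s_9 = -2·1424 + 2·(-520) = -3888
s_{10} = -2·(-3888) + 2·1424 = 10624

10624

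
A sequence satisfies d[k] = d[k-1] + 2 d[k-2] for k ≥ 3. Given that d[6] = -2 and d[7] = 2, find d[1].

2

Rearranging, d[k-2] = (d[k] - d[k-1]) / 2.
d[5] = (2 - (-2)) / 2 = 4/2 = 2
d[4] = (-2 - 2) / 2 = -4/2 = -2
d[3] = (2 - (-2)) / 2 = 4/2 = 2
d[2] = (-2 - 2) / 2 = -4/2 = -2
d[1] = (2 - (-2)) / 2 = 4/2 = 2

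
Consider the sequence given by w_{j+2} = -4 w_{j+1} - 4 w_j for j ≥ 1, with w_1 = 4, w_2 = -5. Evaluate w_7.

w_3 = -4·(-5) - 4·4 = 4
w_4 = -4·4 - 4·(-5) = 4
w_5 = -4·4 - 4·4 = -32
w_6 = -4·(-32) - 4·4 = 112
w_7 = -4·112 - 4·(-32) = -320

-320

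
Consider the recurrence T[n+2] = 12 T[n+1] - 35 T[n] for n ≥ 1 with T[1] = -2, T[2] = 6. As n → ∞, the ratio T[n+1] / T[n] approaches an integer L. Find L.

7

The characteristic equation is r^2 - 12r + 35 = 0, which factors as (r - 7)(r - 5) = 0.
So the roots are 7 and 5. Since |7| > |5| and the coefficient of 7^n is non-zero, the ratio tends to 7.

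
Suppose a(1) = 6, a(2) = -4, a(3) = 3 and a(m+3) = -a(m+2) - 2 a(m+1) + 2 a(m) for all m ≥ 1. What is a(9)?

a(4) = -3 - 2·(-4) + 2·6 = 17
a(5) = -17 - 2·3 + 2·(-4) = -31
a(6) = -(-31) - 2·17 + 2·3 = 3
a(7) = -3 - 2·(-31) + 2·17 = 93
a(8) = -93 - 2·3 + 2·(-31) = -161
a(9) = -(-161) - 2·93 + 2·3 = -19

-19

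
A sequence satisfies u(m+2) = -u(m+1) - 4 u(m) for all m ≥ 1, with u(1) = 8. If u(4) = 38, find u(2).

Let u(2) = y.
u(3) = -32 - y
u(4) = 32 - 3y
So 32 - 3y = 38, giving y = -2.

-2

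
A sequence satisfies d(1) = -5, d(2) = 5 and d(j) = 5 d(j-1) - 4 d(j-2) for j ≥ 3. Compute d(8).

54605

d(3) = 5·5 - 4·(-5) = 45
d(4) = 5·45 - 4·5 = 205
d(5) = 5·205 - 4·45 = 845
d(6) = 5·845 - 4·205 = 3405
d(7) = 5·3405 - 4·845 = 13645
d(8) = 5·13645 - 4·3405 = 54605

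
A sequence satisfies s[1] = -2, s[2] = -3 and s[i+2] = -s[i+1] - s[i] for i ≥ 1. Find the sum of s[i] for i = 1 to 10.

-2

s[3] = -(-3) - (-2) = 5
s[4] = -5 - (-3) = -2
s[5] = -(-2) - 5 = -3
s[6] = -(-3) - (-2) = 5
s[7] = -5 - (-3) = -2
s[8] = -(-2) - 5 = -3
s[9] = -(-3) - (-2) = 5
s[10] = -5 - (-3) = -2
Sum = (-2) + (-3) + 5 + (-2) + (-3) + 5 + (-2) + (-3) + 5 + (-2) = -2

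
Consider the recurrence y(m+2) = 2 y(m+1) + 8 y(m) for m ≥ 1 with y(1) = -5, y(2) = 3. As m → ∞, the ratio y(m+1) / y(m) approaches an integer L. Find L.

The characteristic equation is r^2 - 2r - 8 = 0, which factors as (r - 4)(r + 2) = 0.
So the roots are 4 and -2. Since |4| > |-2| and the coefficient of 4^m is non-zero, the ratio tends to 4.

4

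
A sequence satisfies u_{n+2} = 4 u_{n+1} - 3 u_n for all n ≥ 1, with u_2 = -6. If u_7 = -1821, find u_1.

-1

Let u_1 = v.
u_3 = -24 - 3v
u_4 = -78 - 12v
u_5 = -240 - 39v
u_6 = -726 - 120v
u_7 = -2184 - 363v
So -2184 - 363v = -1821, giving v = -1.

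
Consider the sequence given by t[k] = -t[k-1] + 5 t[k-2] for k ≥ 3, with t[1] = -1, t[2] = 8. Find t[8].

2888

t[3] = -8 + 5(-1) = -13
t[4] = -(-13) + 5(8) = 53
t[5] = -53 + 5(-13) = -118
t[6] = -(-118) + 5(53) = 383
t[7] = -383 + 5(-118) = -973
t[8] = -(-973) + 5(383) = 2888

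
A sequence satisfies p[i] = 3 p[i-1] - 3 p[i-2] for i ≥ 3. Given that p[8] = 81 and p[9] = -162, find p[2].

Rearranging, p[i-2] = (p[i] - 3 p[i-1]) / -3.
p[7] = (-162 - 3·81) / -3 = -405/-3 = 135
p[6] = (81 - 3·135) / -3 = -324/-3 = 108
p[5] = (135 - 3·108) / -3 = -189/-3 = 63
p[4] = (108 - 3·63) / -3 = -81/-3 = 27
p[3] = (63 - 3·27) / -3 = -18/-3 = 6
p[2] = (27 - 3·6) / -3 = 9/-3 = -3

-3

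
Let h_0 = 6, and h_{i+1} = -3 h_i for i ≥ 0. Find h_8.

h_1 = -3*6 = -18
h_2 = -3*(-18) = 54
h_3 = -3*54 = -162
h_4 = -3*(-162) = 486
h_5 = -3*486 = -1458
h_6 = -3*(-1458) = 4374
h_7 = -3*4374 = -13122
h_8 = -3*(-13122) = 39366

39366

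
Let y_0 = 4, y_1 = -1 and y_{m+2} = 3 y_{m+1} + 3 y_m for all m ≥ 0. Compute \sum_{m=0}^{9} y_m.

103860

y_2 = 3·(-1) + 3·4 = 9
y_3 = 3·9 + 3·(-1) = 24
y_4 = 3·24 + 3·9 = 99
y_5 = 3·99 + 3·24 = 369
y_6 = 3·369 + 3·99 = 1404
y_7 = 3·1404 + 3·369 = 5319
y_8 = 3·5319 + 3·1404 = 20169
y_9 = 3·20169 + 3·5319 = 76464
Sum = 4 + (-1) + 9 + 24 + 99 + 369 + 1404 + 5319 + 20169 + 76464 = 103860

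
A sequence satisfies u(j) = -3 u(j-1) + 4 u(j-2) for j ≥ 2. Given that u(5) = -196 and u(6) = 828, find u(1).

Rearranging, u(j-2) = (u(j) + 3 u(j-1)) / 4.
u(4) = (828 + 3(-196)) / 4 = 240/4 = 60
u(3) = (-196 + 3(60)) / 4 = -16/4 = -4
u(2) = (60 + 3(-4)) / 4 = 48/4 = 12
u(1) = (-4 + 3(12)) / 4 = 32/4 = 8

8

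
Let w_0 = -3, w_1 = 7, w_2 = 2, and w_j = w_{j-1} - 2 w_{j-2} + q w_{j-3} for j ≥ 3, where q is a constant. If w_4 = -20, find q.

w_3 = -12 - 3q
w_4 = -16 + 4q
So -16 + 4q = -20, giving q = -1.

-1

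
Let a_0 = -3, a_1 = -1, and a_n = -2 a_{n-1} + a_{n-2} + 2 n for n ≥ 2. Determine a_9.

-737

a_2 = -2*(-1) + (-3) + 4 = 3
a_3 = -2*3 + (-1) + 6 = -1
a_4 = -2*(-1) + 3 + 8 = 13
a_5 = -2*13 + (-1) + 10 = -17
a_6 = -2*(-17) + 13 + 12 = 59
a_7 = -2*59 + (-17) + 14 = -121
a_8 = -2*(-121) + 59 + 16 = 317
a_9 = -2*317 + (-121) + 18 = -737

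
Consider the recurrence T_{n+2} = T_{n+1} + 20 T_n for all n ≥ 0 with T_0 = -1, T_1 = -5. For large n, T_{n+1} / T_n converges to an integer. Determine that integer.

5

The characteristic equation is r^2 - r - 20 = 0, which factors as (r - 5)(r + 4) = 0.
So the roots are 5 and -4. Since |5| > |-4| and the coefficient of 5^n is non-zero, the ratio tends to 5.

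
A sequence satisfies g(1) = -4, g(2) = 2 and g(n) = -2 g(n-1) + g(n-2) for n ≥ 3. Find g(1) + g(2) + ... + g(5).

g(3) = -2(2) + (-4) = -8
g(4) = -2(-8) + 2 = 18
g(5) = -2(18) + (-8) = -44
Sum = (-4) + 2 + (-8) + 18 + (-44) = -36

-36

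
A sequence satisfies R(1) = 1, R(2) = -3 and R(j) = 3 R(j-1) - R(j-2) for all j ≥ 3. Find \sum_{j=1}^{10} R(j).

R(3) = 3·(-3) - 1 = -10
R(4) = 3·(-10) - (-3) = -27
R(5) = 3·(-27) - (-10) = -71
R(6) = 3·(-71) - (-27) = -186
R(7) = 3·(-186) - (-71) = -487
R(8) = 3·(-487) - (-186) = -1275
R(9) = 3·(-1275) - (-487) = -3338
R(10) = 3·(-3338) - (-1275) = -8739
Sum = 1 + (-3) + (-10) + (-27) + (-71) + (-186) + (-487) + (-1275) + (-3338) + (-8739) = -14135

-14135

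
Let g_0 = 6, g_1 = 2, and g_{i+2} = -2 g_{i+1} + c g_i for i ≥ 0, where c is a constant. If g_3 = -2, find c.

1

g_2 = -4 + 6c
g_3 = 8 - 10c
So 8 - 10c = -2, giving c = 1.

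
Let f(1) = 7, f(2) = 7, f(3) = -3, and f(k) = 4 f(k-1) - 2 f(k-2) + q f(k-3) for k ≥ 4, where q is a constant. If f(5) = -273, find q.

-5

f(4) = -26 + 7q
f(5) = -98 + 35q
So -98 + 35q = -273, giving q = -5.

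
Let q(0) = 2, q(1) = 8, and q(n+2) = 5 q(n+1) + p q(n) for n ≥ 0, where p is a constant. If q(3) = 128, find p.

q(2) = 40 + 2p
q(3) = 200 + 18p
So 200 + 18p = 128, giving p = -4.

-4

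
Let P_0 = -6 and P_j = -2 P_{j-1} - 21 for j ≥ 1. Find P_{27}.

-134217735

The fixed point is -21/(1 + 2) = -7, so P_j + 7 = -2(P_{j-1} + 7).
Hence P_j = 1·(-2)^j - 7.
P_{27} = 1·(-2)^{27} - 7 = 1·-134217728 - 7 = -134217735.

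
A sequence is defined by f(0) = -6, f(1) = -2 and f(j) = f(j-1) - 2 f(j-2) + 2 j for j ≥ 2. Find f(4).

f(2) = (-2) - 2(-6) + 4 = 14
f(3) = 14 - 2(-2) + 6 = 24
f(4) = 24 - 2(14) + 8 = 4

4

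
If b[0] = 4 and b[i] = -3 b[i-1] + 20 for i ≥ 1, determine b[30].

-205891132094644

The fixed point is 20/(1 + 3) = 5, so b[i] - 5 = -3(b[i-1] - 5).
Hence b[i] = -1·(-3)^i + 5.
b[30] = -1·(-3)^{30} + 5 = -1·205891132094649 + 5 = -205891132094644.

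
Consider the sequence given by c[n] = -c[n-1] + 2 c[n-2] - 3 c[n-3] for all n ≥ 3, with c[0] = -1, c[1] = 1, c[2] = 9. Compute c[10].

c[3] = -9 + 2(1) - 3(-1) = -4
c[4] = -(-4) + 2(9) - 3(1) = 19
c[5] = -19 + 2(-4) - 3(9) = -54
c[6] = -(-54) + 2(19) - 3(-4) = 104
c[7] = -104 + 2(-54) - 3(19) = -269
c[8] = -(-269) + 2(104) - 3(-54) = 639
c[9] = -639 + 2(-269) - 3(104) = -1489
c[10] = -(-1489) + 2(639) - 3(-269) = 3574

3574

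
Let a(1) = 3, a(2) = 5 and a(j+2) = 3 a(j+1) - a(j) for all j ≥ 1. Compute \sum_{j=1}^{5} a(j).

a(3) = 3·5 - 3 = 12
a(4) = 3·12 - 5 = 31
a(5) = 3·31 - 12 = 81
Sum = 3 + 5 + 12 + 31 + 81 = 132

132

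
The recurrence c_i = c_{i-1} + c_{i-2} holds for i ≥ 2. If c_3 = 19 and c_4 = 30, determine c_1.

Rearranging, c_{i-2} = c_i - c_{i-1}.
c_2 = 30 - 19 = 11
c_1 = 19 - 11 = 8

8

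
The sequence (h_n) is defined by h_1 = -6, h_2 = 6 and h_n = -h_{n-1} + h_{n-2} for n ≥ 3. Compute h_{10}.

330

h_3 = -6 + (-6) = -12
h_4 = -(-12) + 6 = 18
h_5 = -18 + (-12) = -30
h_6 = -(-30) + 18 = 48
h_7 = -48 + (-30) = -78
h_8 = -(-78) + 48 = 126
h_9 = -126 + (-78) = -204
h_{10} = -(-204) + 126 = 330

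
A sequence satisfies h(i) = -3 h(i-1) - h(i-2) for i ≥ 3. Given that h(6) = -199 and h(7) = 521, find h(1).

Rearranging, h(i-2) = -(h(i) + 3 h(i-1)).
h(5) = -(521 + 3·(-199)) = 76
h(4) = -(-199 + 3·76) = -29
h(3) = -(76 + 3·(-29)) = 11
h(2) = -(-29 + 3·11) = -4
h(1) = -(11 + 3·(-4)) = 1

1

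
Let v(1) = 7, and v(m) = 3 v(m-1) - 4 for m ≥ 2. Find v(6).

1217

v(2) = 3(7) - 4 = 17
v(3) = 3(17) - 4 = 47
v(4) = 3(47) - 4 = 137
v(5) = 3(137) - 4 = 407
v(6) = 3(407) - 4 = 1217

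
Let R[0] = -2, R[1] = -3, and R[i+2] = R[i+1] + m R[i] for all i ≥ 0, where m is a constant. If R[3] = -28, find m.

R[2] = -3 - 2m
R[3] = -3 - 5m
So -3 - 5m = -28, giving m = 5.

5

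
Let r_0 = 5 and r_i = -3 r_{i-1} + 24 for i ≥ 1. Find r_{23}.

94143178833

The fixed point is 24/(1 + 3) = 6, so r_i - 6 = -3(r_{i-1} - 6).
Hence r_i = -1·(-3)^i + 6.
r_{23} = -1·(-3)^{23} + 6 = -1·-94143178827 + 6 = 94143178833.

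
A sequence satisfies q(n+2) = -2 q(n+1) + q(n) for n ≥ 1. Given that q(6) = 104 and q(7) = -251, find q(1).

1

Rearranging, q(n-2) = q(n) + 2 q(n-1).
q(5) = -251 + 2*104 = -43
q(4) = 104 + 2*(-43) = 18
q(3) = -43 + 2*18 = -7
q(2) = 18 + 2*(-7) = 4
q(1) = -7 + 2*4 = 1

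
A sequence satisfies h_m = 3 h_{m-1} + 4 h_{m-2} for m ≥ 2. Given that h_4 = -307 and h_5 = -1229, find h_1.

-5

Rearranging, h_{m-2} = (h_m - 3 h_{m-1}) / 4.
h_3 = (-1229 - 3(-307)) / 4 = -308/4 = -77
h_2 = (-307 - 3(-77)) / 4 = -76/4 = -19
h_1 = (-77 - 3(-19)) / 4 = -20/4 = -5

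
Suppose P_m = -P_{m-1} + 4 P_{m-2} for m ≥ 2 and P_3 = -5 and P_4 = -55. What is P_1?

Rearranging, P_{m-2} = (P_m + P_{m-1}) / 4.
P_2 = (-55 + (-5)) / 4 = -60/4 = -15
P_1 = (-5 + (-15)) / 4 = -20/4 = -5

-5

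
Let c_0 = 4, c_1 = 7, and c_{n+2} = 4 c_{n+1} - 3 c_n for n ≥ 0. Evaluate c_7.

c_2 = 4(7) - 3(4) = 16
c_3 = 4(16) - 3(7) = 43
c_4 = 4(43) - 3(16) = 124
c_5 = 4(124) - 3(43) = 367
c_6 = 4(367) - 3(124) = 1096
c_7 = 4(1096) - 3(367) = 3283

3283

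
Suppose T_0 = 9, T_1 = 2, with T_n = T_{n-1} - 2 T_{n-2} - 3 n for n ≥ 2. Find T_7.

T_2 = 2 - 2·9 - 6 = -22
T_3 = (-22) - 2·2 - 9 = -35
T_4 = (-35) - 2·(-22) - 12 = -3
T_5 = (-3) - 2·(-35) - 15 = 52
T_6 = 52 - 2·(-3) - 18 = 40
T_7 = 40 - 2·52 - 21 = -85

-85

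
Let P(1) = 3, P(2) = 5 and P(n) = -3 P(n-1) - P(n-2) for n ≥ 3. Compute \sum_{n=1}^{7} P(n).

P(3) = -3(5) - 3 = -18
P(4) = -3(-18) - 5 = 49
P(5) = -3(49) - (-18) = -129
P(6) = -3(-129) - 49 = 338
P(7) = -3(338) - (-129) = -885
Sum = 3 + 5 + (-18) + 49 + (-129) + 338 + (-885) = -637

-637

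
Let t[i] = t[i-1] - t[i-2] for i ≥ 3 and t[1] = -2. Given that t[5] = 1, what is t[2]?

Let t[2] = w.
t[3] = 2 + w
t[4] = 2
t[5] = -w
So -w = 1, giving w = -1.

-1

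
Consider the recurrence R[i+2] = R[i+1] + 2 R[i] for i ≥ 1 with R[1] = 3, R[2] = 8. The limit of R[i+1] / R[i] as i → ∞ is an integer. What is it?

2

The characteristic equation is r^2 - r - 2 = 0, which factors as (r - 2)(r + 1) = 0.
So the roots are 2 and -1. Since |2| > |-1| and the coefficient of 2^i is non-zero, the ratio tends to 2.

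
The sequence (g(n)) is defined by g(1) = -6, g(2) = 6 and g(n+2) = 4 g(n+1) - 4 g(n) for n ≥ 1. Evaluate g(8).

g(3) = 4·6 - 4·(-6) = 48
g(4) = 4·48 - 4·6 = 168
g(5) = 4·168 - 4·48 = 480
g(6) = 4·480 - 4·168 = 1248
g(7) = 4·1248 - 4·480 = 3072
g(8) = 4·3072 - 4·1248 = 7296

7296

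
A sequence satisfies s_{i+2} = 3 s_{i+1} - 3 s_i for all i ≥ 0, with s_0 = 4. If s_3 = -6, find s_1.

5

Let s_1 = v.
s_2 = -12 + 3v
s_3 = -36 + 6v
So -36 + 6v = -6, giving v = 5.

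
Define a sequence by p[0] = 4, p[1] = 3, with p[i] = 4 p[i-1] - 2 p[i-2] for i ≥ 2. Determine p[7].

1256

p[2] = 4(3) - 2(4) = 4
p[3] = 4(4) - 2(3) = 10
p[4] = 4(10) - 2(4) = 32
p[5] = 4(32) - 2(10) = 108
p[6] = 4(108) - 2(32) = 368
p[7] = 4(368) - 2(108) = 1256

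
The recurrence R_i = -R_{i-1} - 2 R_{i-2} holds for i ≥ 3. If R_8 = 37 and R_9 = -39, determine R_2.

1

Rearranging, R_{i-2} = (R_i + R_{i-1}) / -2.
R_7 = (-39 + 37) / -2 = -2/-2 = 1
R_6 = (37 + 1) / -2 = 38/-2 = -19
R_5 = (1 + (-19)) / -2 = -18/-2 = 9
R_4 = (-19 + 9) / -2 = -10/-2 = 5
R_3 = (9 + 5) / -2 = 14/-2 = -7
R_2 = (5 + (-7)) / -2 = -2/-2 = 1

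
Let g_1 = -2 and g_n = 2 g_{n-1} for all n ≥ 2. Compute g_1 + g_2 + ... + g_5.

-62

g_2 = 2(-2) = -4
g_3 = 2(-4) = -8
g_4 = 2(-8) = -16
g_5 = 2(-16) = -32
Sum = (-2) + (-4) + (-8) + (-16) + (-32) = -62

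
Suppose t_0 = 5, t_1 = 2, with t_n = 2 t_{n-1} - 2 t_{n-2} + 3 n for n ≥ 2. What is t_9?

t_2 = 2(2) - 2(5) + 6 = 0
t_3 = 2(0) - 2(2) + 9 = 5
t_4 = 2(5) - 2(0) + 12 = 22
t_5 = 2(22) - 2(5) + 15 = 49
t_6 = 2(49) - 2(22) + 18 = 72
t_7 = 2(72) - 2(49) + 21 = 67
t_8 = 2(67) - 2(72) + 24 = 14
t_9 = 2(14) - 2(67) + 27 = -79

-79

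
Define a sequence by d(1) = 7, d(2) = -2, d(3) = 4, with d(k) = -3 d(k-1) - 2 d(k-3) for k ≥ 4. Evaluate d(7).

814

d(4) = -3·4 - 2·7 = -26
d(5) = -3·(-26) - 2·(-2) = 82
d(6) = -3·82 - 2·4 = -254
d(7) = -3·(-254) - 2·(-26) = 814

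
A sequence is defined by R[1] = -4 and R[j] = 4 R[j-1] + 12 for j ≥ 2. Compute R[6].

R[2] = 4*(-4) + 12 = -4
R[3] = 4*(-4) + 12 = -4
R[4] = 4*(-4) + 12 = -4
R[5] = 4*(-4) + 12 = -4
R[6] = 4*(-4) + 12 = -4

-4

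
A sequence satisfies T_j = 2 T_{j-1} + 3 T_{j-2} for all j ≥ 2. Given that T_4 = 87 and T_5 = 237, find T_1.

-3

Rearranging, T_{j-2} = (T_j - 2 T_{j-1}) / 3.
T_3 = (237 - 2·87) / 3 = 63/3 = 21
T_2 = (87 - 2·21) / 3 = 45/3 = 15
T_1 = (21 - 2·15) / 3 = -9/3 = -3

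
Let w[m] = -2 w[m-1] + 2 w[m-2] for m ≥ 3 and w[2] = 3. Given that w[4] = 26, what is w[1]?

Let w[1] = y.
w[3] = -6 + 2y
w[4] = 18 - 4y
So 18 - 4y = 26, giving y = -2.

-2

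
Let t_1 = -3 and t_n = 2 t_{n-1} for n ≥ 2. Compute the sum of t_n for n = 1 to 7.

t_2 = 2*(-3) = -6
t_3 = 2*(-6) = -12
t_4 = 2*(-12) = -24
t_5 = 2*(-24) = -48
t_6 = 2*(-48) = -96
t_7 = 2*(-96) = -192
Sum = (-3) + (-6) + (-12) + (-24) + (-48) + (-96) + (-192) = -381

-381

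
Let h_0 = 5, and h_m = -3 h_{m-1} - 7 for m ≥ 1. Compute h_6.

4919

h_1 = -3*5 - 7 = -22
h_2 = -3*(-22) - 7 = 59
h_3 = -3*59 - 7 = -184
h_4 = -3*(-184) - 7 = 545
h_5 = -3*545 - 7 = -1642
h_6 = -3*(-1642) - 7 = 4919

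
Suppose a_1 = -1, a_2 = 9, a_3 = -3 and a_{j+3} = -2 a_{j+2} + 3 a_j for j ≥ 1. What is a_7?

111

a_4 = -2·(-3) + 3·(-1) = 3
a_5 = -2·3 + 3·9 = 21
a_6 = -2·21 + 3·(-3) = -51
a_7 = -2·(-51) + 3·3 = 111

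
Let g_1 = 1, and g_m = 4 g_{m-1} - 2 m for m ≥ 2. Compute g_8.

g_2 = 4(1) - 4 = 0
g_3 = 4(0) - 6 = -6
g_4 = 4(-6) - 8 = -32
g_5 = 4(-32) - 10 = -138
g_6 = 4(-138) - 12 = -564
g_7 = 4(-564) - 14 = -2270
g_8 = 4(-2270) - 16 = -9096

-9096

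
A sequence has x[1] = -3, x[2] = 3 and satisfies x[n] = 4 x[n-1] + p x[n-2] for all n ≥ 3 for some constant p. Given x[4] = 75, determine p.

-3

x[3] = 12 - 3p
x[4] = 48 - 9p
So 48 - 9p = 75, giving p = -3.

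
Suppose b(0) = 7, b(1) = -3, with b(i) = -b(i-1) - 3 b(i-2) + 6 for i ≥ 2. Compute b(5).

b(2) = -(-3) - 3(7) + 6 = -12
b(3) = -(-12) - 3(-3) + 6 = 27
b(4) = -27 - 3(-12) + 6 = 15
b(5) = -15 - 3(27) + 6 = -90

-90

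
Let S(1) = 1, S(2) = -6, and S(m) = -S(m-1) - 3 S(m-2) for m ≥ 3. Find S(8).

S(3) = -(-6) - 3*1 = 3
S(4) = -3 - 3*(-6) = 15
S(5) = -15 - 3*3 = -24
S(6) = -(-24) - 3*15 = -21
S(7) = -(-21) - 3*(-24) = 93
S(8) = -93 - 3*(-21) = -30

-30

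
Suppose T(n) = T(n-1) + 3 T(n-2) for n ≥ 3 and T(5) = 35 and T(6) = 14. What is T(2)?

Rearranging, T(n-2) = (T(n) - T(n-1)) / 3.
T(4) = (14 - 35) / 3 = -21/3 = -7
T(3) = (35 - (-7)) / 3 = 42/3 = 14
T(2) = (-7 - 14) / 3 = -21/3 = -7

-7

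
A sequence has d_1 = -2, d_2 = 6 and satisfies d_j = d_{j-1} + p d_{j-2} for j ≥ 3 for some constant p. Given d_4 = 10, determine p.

1

d_3 = 6 - 2p
d_4 = 6 + 4p
So 6 + 4p = 10, giving p = 1.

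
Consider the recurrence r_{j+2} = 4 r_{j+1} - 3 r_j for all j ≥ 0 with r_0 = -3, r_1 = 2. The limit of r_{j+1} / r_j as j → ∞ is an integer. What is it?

3

The characteristic equation is r^2 - 4r + 3 = 0, which factors as (r - 3)(r - 1) = 0.
So the roots are 3 and 1. Since |3| > |1| and the coefficient of 3^j is non-zero, the ratio tends to 3.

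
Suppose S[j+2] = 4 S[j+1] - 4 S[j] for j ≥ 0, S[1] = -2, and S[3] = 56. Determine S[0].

-5

Let S[0] = x.
S[2] = -8 - 4x
S[3] = -24 - 16x
So -24 - 16x = 56, giving x = -5.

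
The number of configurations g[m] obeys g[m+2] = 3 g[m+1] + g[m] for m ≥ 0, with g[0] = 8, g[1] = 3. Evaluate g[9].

g[2] = 3·3 + 8 = 17
g[3] = 3·17 + 3 = 54
g[4] = 3·54 + 17 = 179
g[5] = 3·179 + 54 = 591
g[6] = 3·591 + 179 = 1952
g[7] = 3·1952 + 591 = 6447
g[8] = 3·6447 + 1952 = 21293
g[9] = 3·21293 + 6447 = 70326

70326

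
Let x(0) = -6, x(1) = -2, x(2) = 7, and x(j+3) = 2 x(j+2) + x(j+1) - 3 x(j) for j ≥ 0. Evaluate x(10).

x(3) = 2(7) + (-2) - 3(-6) = 30
x(4) = 2(30) + 7 - 3(-2) = 73
x(5) = 2(73) + 30 - 3(7) = 155
x(6) = 2(155) + 73 - 3(30) = 293
x(7) = 2(293) + 155 - 3(73) = 522
x(8) = 2(522) + 293 - 3(155) = 872
x(9) = 2(872) + 522 - 3(293) = 1387
x(10) = 2(1387) + 872 - 3(522) = 2080

2080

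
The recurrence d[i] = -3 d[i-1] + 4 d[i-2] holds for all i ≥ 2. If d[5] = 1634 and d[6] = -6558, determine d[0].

-6

Rearranging, d[i-2] = (d[i] + 3 d[i-1]) / 4.
d[4] = (-6558 + 3·1634) / 4 = -1656/4 = -414
d[3] = (1634 + 3·(-414)) / 4 = 392/4 = 98
d[2] = (-414 + 3·98) / 4 = -120/4 = -30
d[1] = (98 + 3·(-30)) / 4 = 8/4 = 2
d[0] = (-30 + 3·2) / 4 = -24/4 = -6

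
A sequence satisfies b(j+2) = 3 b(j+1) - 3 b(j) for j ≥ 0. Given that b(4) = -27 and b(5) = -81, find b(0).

Rearranging, b(j-2) = (b(j) - 3 b(j-1)) / -3.
b(3) = (-81 - 3(-27)) / -3 = 0/-3 = 0
b(2) = (-27 - 3(0)) / -3 = -27/-3 = 9
b(1) = (0 - 3(9)) / -3 = -27/-3 = 9
b(0) = (9 - 3(9)) / -3 = -18/-3 = 6

6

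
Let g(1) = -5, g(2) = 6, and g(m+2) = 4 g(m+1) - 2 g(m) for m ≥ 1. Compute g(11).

679456

g(3) = 4·6 - 2·(-5) = 34
g(4) = 4·34 - 2·6 = 124
g(5) = 4·124 - 2·34 = 428
g(6) = 4·428 - 2·124 = 1464
g(7) = 4·1464 - 2·428 = 5000
g(8) = 4·5000 - 2·1464 = 17072
g(9) = 4·17072 - 2·5000 = 58288
g(10) = 4·58288 - 2·17072 = 199008
g(11) = 4·199008 - 2·58288 = 679456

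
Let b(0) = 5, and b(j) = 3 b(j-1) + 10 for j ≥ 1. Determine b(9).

196825

b(1) = 3(5) + 10 = 25
b(2) = 3(25) + 10 = 85
b(3) = 3(85) + 10 = 265
b(4) = 3(265) + 10 = 805
b(5) = 3(805) + 10 = 2425
b(6) = 3(2425) + 10 = 7285
b(7) = 3(7285) + 10 = 21865
b(8) = 3(21865) + 10 = 65605
b(9) = 3(65605) + 10 = 196825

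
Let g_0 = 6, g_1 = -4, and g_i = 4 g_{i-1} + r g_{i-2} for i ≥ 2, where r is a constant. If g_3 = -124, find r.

g_2 = -16 + 6r
g_3 = -64 + 20r
So -64 + 20r = -124, giving r = -3.

-3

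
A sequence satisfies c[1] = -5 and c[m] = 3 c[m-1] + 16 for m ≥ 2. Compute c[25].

847288609435

The fixed point is 16/(1 - 3) = -8, so c[m] + 8 = 3(c[m-1] + 8).
Hence c[m] = 3·3^{m-1} - 8.
c[25] = 3·3^{24} - 8 = 3·282429536481 - 8 = 847288609435.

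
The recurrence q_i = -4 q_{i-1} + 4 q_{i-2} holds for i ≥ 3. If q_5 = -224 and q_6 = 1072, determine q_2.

-1

Rearranging, q_{i-2} = (q_i + 4 q_{i-1}) / 4.
q_4 = (1072 + 4*(-224)) / 4 = 176/4 = 44
q_3 = (-224 + 4*44) / 4 = -48/4 = -12
q_2 = (44 + 4*(-12)) / 4 = -4/4 = -1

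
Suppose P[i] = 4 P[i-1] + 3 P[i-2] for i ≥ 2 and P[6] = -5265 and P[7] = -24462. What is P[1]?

Rearranging, P[i-2] = (P[i] - 4 P[i-1]) / 3.
P[5] = (-24462 - 4·(-5265)) / 3 = -3402/3 = -1134
P[4] = (-5265 - 4·(-1134)) / 3 = -729/3 = -243
P[3] = (-1134 - 4·(-243)) / 3 = -162/3 = -54
P[2] = (-243 - 4·(-54)) / 3 = -27/3 = -9
P[1] = (-54 - 4·(-9)) / 3 = -18/3 = -6

-6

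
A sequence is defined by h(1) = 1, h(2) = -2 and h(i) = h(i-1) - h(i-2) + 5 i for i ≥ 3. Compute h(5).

47

h(3) = (-2) - 1 + 15 = 12
h(4) = 12 - (-2) + 20 = 34
h(5) = 34 - 12 + 25 = 47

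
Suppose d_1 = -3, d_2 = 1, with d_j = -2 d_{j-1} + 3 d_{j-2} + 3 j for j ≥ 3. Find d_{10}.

9577

d_3 = -2*1 + 3*(-3) + 9 = -2
d_4 = -2*(-2) + 3*1 + 12 = 19
d_5 = -2*19 + 3*(-2) + 15 = -29
d_6 = -2*(-29) + 3*19 + 18 = 133
d_7 = -2*133 + 3*(-29) + 21 = -332
d_8 = -2*(-332) + 3*133 + 24 = 1087
d_9 = -2*1087 + 3*(-332) + 27 = -3143
d_{10} = -2*(-3143) + 3*1087 + 30 = 9577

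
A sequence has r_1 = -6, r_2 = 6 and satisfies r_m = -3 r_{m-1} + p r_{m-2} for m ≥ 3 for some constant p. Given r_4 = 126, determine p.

3

r_3 = -18 - 6p
r_4 = 54 + 24p
So 54 + 24p = 126, giving p = 3.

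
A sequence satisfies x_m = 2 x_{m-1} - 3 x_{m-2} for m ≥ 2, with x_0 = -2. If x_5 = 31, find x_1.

-5

Let x_1 = y.
x_2 = 6 + 2y
x_3 = 12 + y
x_4 = 6 - 4y
x_5 = -24 - 11y
So -24 - 11y = 31, giving y = -5.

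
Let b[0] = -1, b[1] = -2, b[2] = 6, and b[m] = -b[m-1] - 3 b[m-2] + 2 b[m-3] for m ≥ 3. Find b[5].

b[3] = -6 - 3*(-2) + 2*(-1) = -2
b[4] = -(-2) - 3*6 + 2*(-2) = -20
b[5] = -(-20) - 3*(-2) + 2*6 = 38

38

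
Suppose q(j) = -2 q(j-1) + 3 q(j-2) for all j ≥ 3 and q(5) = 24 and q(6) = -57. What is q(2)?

Rearranging, q(j-2) = (q(j) + 2 q(j-1)) / 3.
q(4) = (-57 + 2(24)) / 3 = -9/3 = -3
q(3) = (24 + 2(-3)) / 3 = 18/3 = 6
q(2) = (-3 + 2(6)) / 3 = 9/3 = 3

3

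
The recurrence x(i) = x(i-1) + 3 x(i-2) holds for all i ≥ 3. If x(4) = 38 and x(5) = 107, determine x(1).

Rearranging, x(i-2) = (x(i) - x(i-1)) / 3.
x(3) = (107 - 38) / 3 = 69/3 = 23
x(2) = (38 - 23) / 3 = 15/3 = 5
x(1) = (23 - 5) / 3 = 18/3 = 6

6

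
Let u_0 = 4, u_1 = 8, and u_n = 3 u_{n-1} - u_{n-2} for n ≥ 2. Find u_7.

u_2 = 3*8 - 4 = 20
u_3 = 3*20 - 8 = 52
u_4 = 3*52 - 20 = 136
u_5 = 3*136 - 52 = 356
u_6 = 3*356 - 136 = 932
u_7 = 3*932 - 356 = 2440

2440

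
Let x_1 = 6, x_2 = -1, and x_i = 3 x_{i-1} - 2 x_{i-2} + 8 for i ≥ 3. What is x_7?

x_3 = 3(-1) - 2(6) + 8 = -7
x_4 = 3(-7) - 2(-1) + 8 = -11
x_5 = 3(-11) - 2(-7) + 8 = -11
x_6 = 3(-11) - 2(-11) + 8 = -3
x_7 = 3(-3) - 2(-11) + 8 = 21

21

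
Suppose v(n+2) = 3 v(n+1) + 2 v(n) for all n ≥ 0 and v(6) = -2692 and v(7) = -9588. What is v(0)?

1

Rearranging, v(n-2) = (v(n) - 3 v(n-1)) / 2.
v(5) = (-9588 - 3*(-2692)) / 2 = -1512/2 = -756
v(4) = (-2692 - 3*(-756)) / 2 = -424/2 = -212
v(3) = (-756 - 3*(-212)) / 2 = -120/2 = -60
v(2) = (-212 - 3*(-60)) / 2 = -32/2 = -16
v(1) = (-60 - 3*(-16)) / 2 = -12/2 = -6
v(0) = (-16 - 3*(-6)) / 2 = 2/2 = 1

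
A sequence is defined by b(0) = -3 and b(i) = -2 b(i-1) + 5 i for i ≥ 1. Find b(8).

b(1) = -2*(-3) + 5 = 11
b(2) = -2*11 + 10 = -12
b(3) = -2*(-12) + 15 = 39
b(4) = -2*39 + 20 = -58
b(5) = -2*(-58) + 25 = 141
b(6) = -2*141 + 30 = -252
b(7) = -2*(-252) + 35 = 539
b(8) = -2*539 + 40 = -1038

-1038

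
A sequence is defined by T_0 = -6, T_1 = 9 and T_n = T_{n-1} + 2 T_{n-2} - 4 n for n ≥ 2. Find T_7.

-357

T_2 = 9 + 2·(-6) - 8 = -11
T_3 = (-11) + 2·9 - 12 = -5
T_4 = (-5) + 2·(-11) - 16 = -43
T_5 = (-43) + 2·(-5) - 20 = -73
T_6 = (-73) + 2·(-43) - 24 = -183
T_7 = (-183) + 2·(-73) - 28 = -357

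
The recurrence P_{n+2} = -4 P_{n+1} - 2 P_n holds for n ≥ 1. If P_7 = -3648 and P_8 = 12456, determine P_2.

3

Rearranging, P_{n-2} = (P_n + 4 P_{n-1}) / -2.
P_6 = (12456 + 4·(-3648)) / -2 = -2136/-2 = 1068
P_5 = (-3648 + 4·1068) / -2 = 624/-2 = -312
P_4 = (1068 + 4·(-312)) / -2 = -180/-2 = 90
P_3 = (-312 + 4·90) / -2 = 48/-2 = -24
P_2 = (90 + 4·(-24)) / -2 = -6/-2 = 3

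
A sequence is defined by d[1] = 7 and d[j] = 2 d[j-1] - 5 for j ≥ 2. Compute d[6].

d[2] = 2·7 - 5 = 9
d[3] = 2·9 - 5 = 13
d[4] = 2·13 - 5 = 21
d[5] = 2·21 - 5 = 37
d[6] = 2·37 - 5 = 69

69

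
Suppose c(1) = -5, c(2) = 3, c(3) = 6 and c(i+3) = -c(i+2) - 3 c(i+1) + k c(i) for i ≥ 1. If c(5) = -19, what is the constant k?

-2

c(4) = -15 - 5k
c(5) = -3 + 8k
So -3 + 8k = -19, giving k = -2.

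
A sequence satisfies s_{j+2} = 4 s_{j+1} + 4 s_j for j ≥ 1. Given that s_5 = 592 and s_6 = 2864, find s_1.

-1

Rearranging, s_{j-2} = (s_j - 4 s_{j-1}) / 4.
s_4 = (2864 - 4·592) / 4 = 496/4 = 124
s_3 = (592 - 4·124) / 4 = 96/4 = 24
s_2 = (124 - 4·24) / 4 = 28/4 = 7
s_1 = (24 - 4·7) / 4 = -4/4 = -1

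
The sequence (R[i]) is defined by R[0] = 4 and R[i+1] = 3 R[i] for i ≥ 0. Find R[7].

8748

R[1] = 3*4 = 12
R[2] = 3*12 = 36
R[3] = 3*36 = 108
R[4] = 3*108 = 324
R[5] = 3*324 = 972
R[6] = 3*972 = 2916
R[7] = 3*2916 = 8748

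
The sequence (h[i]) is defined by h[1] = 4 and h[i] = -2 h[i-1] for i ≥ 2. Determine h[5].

h[2] = -2*4 = -8
h[3] = -2*(-8) = 16
h[4] = -2*16 = -32
h[5] = -2*(-32) = 64

64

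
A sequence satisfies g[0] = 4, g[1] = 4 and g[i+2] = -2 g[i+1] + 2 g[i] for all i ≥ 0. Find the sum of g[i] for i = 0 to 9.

g[2] = -2*4 + 2*4 = 0
g[3] = -2*0 + 2*4 = 8
g[4] = -2*8 + 2*0 = -16
g[5] = -2*(-16) + 2*8 = 48
g[6] = -2*48 + 2*(-16) = -128
g[7] = -2*(-128) + 2*48 = 352
g[8] = -2*352 + 2*(-128) = -960
g[9] = -2*(-960) + 2*352 = 2624
Sum = 4 + 4 + 0 + 8 + (-16) + 48 + (-128) + 352 + (-960) + 2624 = 1936

1936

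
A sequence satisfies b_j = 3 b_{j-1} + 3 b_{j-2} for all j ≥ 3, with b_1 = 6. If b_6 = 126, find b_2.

Let b_2 = z.
b_3 = 18 + 3z
b_4 = 54 + 12z
b_5 = 216 + 45z
b_6 = 810 + 171z
So 810 + 171z = 126, giving z = -4.

-4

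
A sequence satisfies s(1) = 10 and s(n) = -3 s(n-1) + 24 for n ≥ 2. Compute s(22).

The fixed point is 24/(1 + 3) = 6, so s(n) - 6 = -3(s(n-1) - 6).
Hence s(n) = 4·(-3)^{n-1} + 6.
s(22) = 4·(-3)^{21} + 6 = 4·-10460353203 + 6 = -41841412806.

-41841412806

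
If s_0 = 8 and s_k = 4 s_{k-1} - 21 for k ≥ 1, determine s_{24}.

The fixed point is -21/(1 - 4) = 7, so s_k - 7 = 4(s_{k-1} - 7).
Hence s_k = 1·4^k + 7.
s_{24} = 1·4^{24} + 7 = 1·281474976710656 + 7 = 281474976710663.

281474976710663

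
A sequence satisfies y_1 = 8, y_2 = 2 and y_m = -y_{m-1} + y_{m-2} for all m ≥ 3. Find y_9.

y_3 = -2 + 8 = 6
y_4 = -6 + 2 = -4
y_5 = -(-4) + 6 = 10
y_6 = -10 + (-4) = -14
y_7 = -(-14) + 10 = 24
y_8 = -24 + (-14) = -38
y_9 = -(-38) + 24 = 62

62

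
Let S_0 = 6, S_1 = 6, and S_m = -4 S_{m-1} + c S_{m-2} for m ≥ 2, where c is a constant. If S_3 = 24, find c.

4

S_2 = -24 + 6c
S_3 = 96 - 18c
So 96 - 18c = 24, giving c = 4.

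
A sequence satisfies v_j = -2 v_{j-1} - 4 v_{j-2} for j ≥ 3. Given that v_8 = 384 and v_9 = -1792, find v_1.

Rearranging, v_{j-2} = (v_j + 2 v_{j-1}) / -4.
v_7 = (-1792 + 2(384)) / -4 = -1024/-4 = 256
v_6 = (384 + 2(256)) / -4 = 896/-4 = -224
v_5 = (256 + 2(-224)) / -4 = -192/-4 = 48
v_4 = (-224 + 2(48)) / -4 = -128/-4 = 32
v_3 = (48 + 2(32)) / -4 = 112/-4 = -28
v_2 = (32 + 2(-28)) / -4 = -24/-4 = 6
v_1 = (-28 + 2(6)) / -4 = -16/-4 = 4

4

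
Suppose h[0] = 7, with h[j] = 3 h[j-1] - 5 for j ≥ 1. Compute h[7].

h[1] = 3*7 - 5 = 16
h[2] = 3*16 - 5 = 43
h[3] = 3*43 - 5 = 124
h[4] = 3*124 - 5 = 367
h[5] = 3*367 - 5 = 1096
h[6] = 3*1096 - 5 = 3283
h[7] = 3*3283 - 5 = 9844

9844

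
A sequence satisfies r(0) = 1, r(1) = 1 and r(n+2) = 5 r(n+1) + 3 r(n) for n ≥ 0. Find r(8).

225296

r(2) = 5·1 + 3·1 = 8
r(3) = 5·8 + 3·1 = 43
r(4) = 5·43 + 3·8 = 239
r(5) = 5·239 + 3·43 = 1324
r(6) = 5·1324 + 3·239 = 7337
r(7) = 5·7337 + 3·1324 = 40657
r(8) = 5·40657 + 3·7337 = 225296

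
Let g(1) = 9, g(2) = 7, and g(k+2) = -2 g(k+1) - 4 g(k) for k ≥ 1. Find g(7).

576

g(3) = -2(7) - 4(9) = -50
g(4) = -2(-50) - 4(7) = 72
g(5) = -2(72) - 4(-50) = 56
g(6) = -2(56) - 4(72) = -400
g(7) = -2(-400) - 4(56) = 576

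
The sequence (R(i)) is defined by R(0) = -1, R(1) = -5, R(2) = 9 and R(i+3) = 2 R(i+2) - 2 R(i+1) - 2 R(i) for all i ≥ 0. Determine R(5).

26

R(3) = 2*9 - 2*(-5) - 2*(-1) = 30
R(4) = 2*30 - 2*9 - 2*(-5) = 52
R(5) = 2*52 - 2*30 - 2*9 = 26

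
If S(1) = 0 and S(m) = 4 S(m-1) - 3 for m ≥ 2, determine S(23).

The fixed point is -3/(1 - 4) = 1, so S(m) - 1 = 4(S(m-1) - 1).
Hence S(m) = -1·4^{m-1} + 1.
S(23) = -1·4^{22} + 1 = -1·17592186044416 + 1 = -17592186044415.

-17592186044415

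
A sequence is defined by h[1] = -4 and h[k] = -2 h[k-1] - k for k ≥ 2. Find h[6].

108

h[2] = -2(-4) - 2 = 6
h[3] = -2(6) - 3 = -15
h[4] = -2(-15) - 4 = 26
h[5] = -2(26) - 5 = -57
h[6] = -2(-57) - 6 = 108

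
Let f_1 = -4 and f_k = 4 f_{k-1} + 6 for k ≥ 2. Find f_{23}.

-35184372088834

The fixed point is 6/(1 - 4) = -2, so f_k + 2 = 4(f_{k-1} + 2).
Hence f_k = -2·4^{k-1} - 2.
f_{23} = -2·4^{22} - 2 = -2·17592186044416 - 2 = -35184372088834.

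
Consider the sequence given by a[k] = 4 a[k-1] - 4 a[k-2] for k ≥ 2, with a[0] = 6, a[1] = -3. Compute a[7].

a[2] = 4*(-3) - 4*6 = -36
a[3] = 4*(-36) - 4*(-3) = -132
a[4] = 4*(-132) - 4*(-36) = -384
a[5] = 4*(-384) - 4*(-132) = -1008
a[6] = 4*(-1008) - 4*(-384) = -2496
a[7] = 4*(-2496) - 4*(-1008) = -5952

-5952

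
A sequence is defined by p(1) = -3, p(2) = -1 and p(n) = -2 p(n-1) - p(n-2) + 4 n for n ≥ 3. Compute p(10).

-65

p(3) = -2·(-1) - (-3) + 12 = 17
p(4) = -2·17 - (-1) + 16 = -17
p(5) = -2·(-17) - 17 + 20 = 37
p(6) = -2·37 - (-17) + 24 = -33
p(7) = -2·(-33) - 37 + 28 = 57
p(8) = -2·57 - (-33) + 32 = -49
p(9) = -2·(-49) - 57 + 36 = 77
p(10) = -2·77 - (-49) + 40 = -65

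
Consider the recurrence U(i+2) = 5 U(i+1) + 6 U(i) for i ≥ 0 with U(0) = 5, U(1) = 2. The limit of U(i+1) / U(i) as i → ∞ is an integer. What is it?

The characteristic equation is r^2 - 5r - 6 = 0, which factors as (r - 6)(r + 1) = 0.
So the roots are 6 and -1. Since |6| > |-1| and the coefficient of 6^i is non-zero, the ratio tends to 6.

6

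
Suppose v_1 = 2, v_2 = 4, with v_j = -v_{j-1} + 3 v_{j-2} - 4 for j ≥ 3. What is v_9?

v_3 = -4 + 3·2 - 4 = -2
v_4 = -(-2) + 3·4 - 4 = 10
v_5 = -10 + 3·(-2) - 4 = -20
v_6 = -(-20) + 3·10 - 4 = 46
v_7 = -46 + 3·(-20) - 4 = -110
v_8 = -(-110) + 3·46 - 4 = 244
v_9 = -244 + 3·(-110) - 4 = -578

-578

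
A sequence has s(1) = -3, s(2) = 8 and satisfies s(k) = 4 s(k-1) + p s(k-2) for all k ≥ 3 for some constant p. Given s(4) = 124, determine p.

s(3) = 32 - 3p
s(4) = 128 - 4p
So 128 - 4p = 124, giving p = 1.

1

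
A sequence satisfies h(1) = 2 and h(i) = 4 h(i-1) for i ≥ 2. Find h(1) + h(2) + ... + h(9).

174762

h(2) = 4*2 = 8
h(3) = 4*8 = 32
h(4) = 4*32 = 128
h(5) = 4*128 = 512
h(6) = 4*512 = 2048
h(7) = 4*2048 = 8192
h(8) = 4*8192 = 32768
h(9) = 4*32768 = 131072
Sum = 2 + 8 + 32 + 128 + 512 + 2048 + 8192 + 32768 + 131072 = 174762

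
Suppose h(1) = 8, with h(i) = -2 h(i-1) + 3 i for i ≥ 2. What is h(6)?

-196

h(2) = -2·8 + 6 = -10
h(3) = -2·(-10) + 9 = 29
h(4) = -2·29 + 12 = -46
h(5) = -2·(-46) + 15 = 107
h(6) = -2·107 + 18 = -196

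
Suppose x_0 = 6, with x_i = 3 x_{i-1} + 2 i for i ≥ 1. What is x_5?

x_1 = 3(6) + 2 = 20
x_2 = 3(20) + 4 = 64
x_3 = 3(64) + 6 = 198
x_4 = 3(198) + 8 = 602
x_5 = 3(602) + 10 = 1816

1816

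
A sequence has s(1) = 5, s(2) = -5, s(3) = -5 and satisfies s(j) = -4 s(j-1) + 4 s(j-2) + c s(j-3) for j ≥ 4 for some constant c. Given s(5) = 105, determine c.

s(4) = 5c
s(5) = -20 - 25c
So -20 - 25c = 105, giving c = -5.

-5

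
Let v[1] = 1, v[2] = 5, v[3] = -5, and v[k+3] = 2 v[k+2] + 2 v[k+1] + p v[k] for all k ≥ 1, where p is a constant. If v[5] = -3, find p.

v[4] = p
v[5] = -10 + 7p
So -10 + 7p = -3, giving p = 1.

1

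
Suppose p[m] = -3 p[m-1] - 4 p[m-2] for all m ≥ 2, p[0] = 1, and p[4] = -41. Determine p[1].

7

Let p[1] = y.
p[2] = -4 - 3y
p[3] = 12 + 5y
p[4] = -20 - 3y
So -20 - 3y = -41, giving y = 7.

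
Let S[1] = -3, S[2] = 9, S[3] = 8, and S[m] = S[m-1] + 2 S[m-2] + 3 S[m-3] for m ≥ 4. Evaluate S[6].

S[4] = 8 + 2*9 + 3*(-3) = 17
S[5] = 17 + 2*8 + 3*9 = 60
S[6] = 60 + 2*17 + 3*8 = 118

118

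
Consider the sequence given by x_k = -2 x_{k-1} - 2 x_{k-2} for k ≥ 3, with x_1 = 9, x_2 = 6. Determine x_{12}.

768

x_3 = -2·6 - 2·9 = -30
x_4 = -2·(-30) - 2·6 = 48
x_5 = -2·48 - 2·(-30) = -36
x_6 = -2·(-36) - 2·48 = -24
x_7 = -2·(-24) - 2·(-36) = 120
x_8 = -2·120 - 2·(-24) = -192
x_9 = -2·(-192) - 2·120 = 144
x_{10} = -2·144 - 2·(-192) = 96
x_{11} = -2·96 - 2·144 = -480
x_{12} = -2·(-480) - 2·96 = 768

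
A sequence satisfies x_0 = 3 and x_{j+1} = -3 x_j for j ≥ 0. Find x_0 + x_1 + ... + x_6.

1641

x_1 = -3(3) = -9
x_2 = -3(-9) = 27
x_3 = -3(27) = -81
x_4 = -3(-81) = 243
x_5 = -3(243) = -729
x_6 = -3(-729) = 2187
Sum = 3 + (-9) + 27 + (-81) + 243 + (-729) + 2187 = 1641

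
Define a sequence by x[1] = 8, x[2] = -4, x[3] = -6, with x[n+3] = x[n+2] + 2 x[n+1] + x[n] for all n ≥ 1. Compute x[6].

x[4] = (-6) + 2(-4) + 8 = -6
x[5] = (-6) + 2(-6) + (-4) = -22
x[6] = (-22) + 2(-6) + (-6) = -40

-40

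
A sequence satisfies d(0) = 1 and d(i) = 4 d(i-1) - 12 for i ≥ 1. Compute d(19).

The fixed point is -12/(1 - 4) = 4, so d(i) - 4 = 4(d(i-1) - 4).
Hence d(i) = -3·4^i + 4.
d(19) = -3·4^{19} + 4 = -3·274877906944 + 4 = -824633720828.

-824633720828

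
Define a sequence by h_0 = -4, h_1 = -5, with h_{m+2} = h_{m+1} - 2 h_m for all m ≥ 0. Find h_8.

71

h_2 = (-5) - 2·(-4) = 3
h_3 = 3 - 2·(-5) = 13
h_4 = 13 - 2·3 = 7
h_5 = 7 - 2·13 = -19
h_6 = (-19) - 2·7 = -33
h_7 = (-33) - 2·(-19) = 5
h_8 = 5 - 2·(-33) = 71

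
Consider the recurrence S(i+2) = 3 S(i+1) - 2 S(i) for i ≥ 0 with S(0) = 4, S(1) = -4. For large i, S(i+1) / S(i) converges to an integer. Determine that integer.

The characteristic equation is r^2 - 3r + 2 = 0, which factors as (r - 2)(r - 1) = 0.
So the roots are 2 and 1. Since |2| > |1| and the coefficient of 2^i is non-zero, the ratio tends to 2.

2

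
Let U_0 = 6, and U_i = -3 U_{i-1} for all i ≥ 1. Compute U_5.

U_1 = -3·6 = -18
U_2 = -3·(-18) = 54
U_3 = -3·54 = -162
U_4 = -3·(-162) = 486
U_5 = -3·486 = -1458

-1458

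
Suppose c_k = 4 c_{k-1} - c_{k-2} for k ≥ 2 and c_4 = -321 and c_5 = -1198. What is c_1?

-6

Rearranging, c_{k-2} = -(c_k - 4 c_{k-1}).
c_3 = -(-1198 - 4*(-321)) = -86
c_2 = -(-321 - 4*(-86)) = -23
c_1 = -(-86 - 4*(-23)) = -6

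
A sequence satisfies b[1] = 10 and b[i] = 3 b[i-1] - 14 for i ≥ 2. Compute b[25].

The fixed point is -14/(1 - 3) = 7, so b[i] - 7 = 3(b[i-1] - 7).
Hence b[i] = 3·3^{i-1} + 7.
b[25] = 3·3^{24} + 7 = 3·282429536481 + 7 = 847288609450.

847288609450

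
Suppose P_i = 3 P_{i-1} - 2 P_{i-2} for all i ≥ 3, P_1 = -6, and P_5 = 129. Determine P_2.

Let P_2 = x.
P_3 = 12 + 3x
P_4 = 36 + 7x
P_5 = 84 + 15x
So 84 + 15x = 129, giving x = 3.

3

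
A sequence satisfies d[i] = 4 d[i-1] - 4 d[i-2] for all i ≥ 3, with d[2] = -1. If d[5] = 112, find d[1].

Let d[1] = z.
d[3] = -4 - 4z
d[4] = -12 - 16z
d[5] = -32 - 48z
So -32 - 48z = 112, giving z = -3.

-3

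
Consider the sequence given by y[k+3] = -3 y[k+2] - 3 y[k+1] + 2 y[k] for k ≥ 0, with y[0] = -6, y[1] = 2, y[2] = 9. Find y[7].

404

y[3] = -3(9) - 3(2) + 2(-6) = -45
y[4] = -3(-45) - 3(9) + 2(2) = 112
y[5] = -3(112) - 3(-45) + 2(9) = -183
y[6] = -3(-183) - 3(112) + 2(-45) = 123
y[7] = -3(123) - 3(-183) + 2(112) = 404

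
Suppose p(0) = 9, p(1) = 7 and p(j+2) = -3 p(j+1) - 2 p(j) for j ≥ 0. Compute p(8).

p(2) = -3(7) - 2(9) = -39
p(3) = -3(-39) - 2(7) = 103
p(4) = -3(103) - 2(-39) = -231
p(5) = -3(-231) - 2(103) = 487
p(6) = -3(487) - 2(-231) = -999
p(7) = -3(-999) - 2(487) = 2023
p(8) = -3(2023) - 2(-999) = -4071

-4071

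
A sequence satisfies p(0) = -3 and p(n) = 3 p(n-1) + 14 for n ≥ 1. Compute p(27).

30502389939941

The fixed point is 14/(1 - 3) = -7, so p(n) + 7 = 3(p(n-1) + 7).
Hence p(n) = 4·3^n - 7.
p(27) = 4·3^{27} - 7 = 4·7625597484987 - 7 = 30502389939941.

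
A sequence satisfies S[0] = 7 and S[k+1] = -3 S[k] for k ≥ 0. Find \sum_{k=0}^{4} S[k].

S[1] = -3(7) = -21
S[2] = -3(-21) = 63
S[3] = -3(63) = -189
S[4] = -3(-189) = 567
Sum = 7 + (-21) + 63 + (-189) + 567 = 427

427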